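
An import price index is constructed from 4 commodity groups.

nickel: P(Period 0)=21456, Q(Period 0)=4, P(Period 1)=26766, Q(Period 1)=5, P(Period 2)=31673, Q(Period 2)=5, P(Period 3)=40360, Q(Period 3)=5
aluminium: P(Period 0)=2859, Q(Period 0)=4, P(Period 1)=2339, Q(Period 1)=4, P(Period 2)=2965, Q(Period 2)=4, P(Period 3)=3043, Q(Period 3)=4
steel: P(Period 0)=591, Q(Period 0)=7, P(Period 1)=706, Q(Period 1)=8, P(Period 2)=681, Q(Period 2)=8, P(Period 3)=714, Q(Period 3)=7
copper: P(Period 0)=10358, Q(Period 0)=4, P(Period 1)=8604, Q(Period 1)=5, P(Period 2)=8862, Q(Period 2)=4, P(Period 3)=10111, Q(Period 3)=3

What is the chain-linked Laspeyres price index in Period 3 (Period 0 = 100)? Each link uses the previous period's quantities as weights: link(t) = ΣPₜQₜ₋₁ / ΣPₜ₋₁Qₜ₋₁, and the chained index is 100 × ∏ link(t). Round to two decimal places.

Link Period 0→Period 1:
ΣP(Period 1)Q(Period 0) = 26766×4 + 2339×4 + 706×7 + 8604×4 = 107064 + 9356 + 4942 + 34416 = 155778
ΣP(Period 0)Q(Period 0) = 21456×4 + 2859×4 + 591×7 + 10358×4 = 85824 + 11436 + 4137 + 41432 = 142829
link = 155778/142829 = 1.090661
Link Period 1→Period 2:
ΣP(Period 2)Q(Period 1) = 31673×5 + 2965×4 + 681×8 + 8862×5 = 158365 + 11860 + 5448 + 44310 = 219983
ΣP(Period 1)Q(Period 1) = 26766×5 + 2339×4 + 706×8 + 8604×5 = 133830 + 9356 + 5648 + 43020 = 191854
link = 219983/191854 = 1.146617
Link Period 2→Period 3:
ΣP(Period 3)Q(Period 2) = 40360×5 + 3043×4 + 714×8 + 10111×4 = 201800 + 12172 + 5712 + 40444 = 260128
ΣP(Period 2)Q(Period 2) = 31673×5 + 2965×4 + 681×8 + 8862×4 = 158365 + 11860 + 5448 + 35448 = 211121
link = 260128/211121 = 1.232128
Chained index = 100 × 1.090661 × 1.146617 × 1.232128 = 154.0862

154.09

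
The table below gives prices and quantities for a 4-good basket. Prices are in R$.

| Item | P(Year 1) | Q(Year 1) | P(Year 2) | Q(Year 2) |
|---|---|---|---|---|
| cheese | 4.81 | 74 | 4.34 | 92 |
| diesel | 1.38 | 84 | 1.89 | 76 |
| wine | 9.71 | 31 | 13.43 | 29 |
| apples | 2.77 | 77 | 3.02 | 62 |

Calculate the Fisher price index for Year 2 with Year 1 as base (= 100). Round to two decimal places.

Laspeyres component (base-period weights):
ΣP(Year 2)Q(Year 1) = 4.34×74 + 1.89×84 + 13.43×31 + 3.02×77 = 321.16 + 158.76 + 416.33 + 232.54 = 1128.79
ΣP(Year 1)Q(Year 1) = 4.81×74 + 1.38×84 + 9.71×31 + 2.77×77 = 355.94 + 115.92 + 301.01 + 213.29 = 986.16
L = 1128.79 / 986.16 × 100 = 114.4632
Paasche component (current-period weights):
ΣP(Year 2)Q(Year 2) = 4.34×92 + 1.89×76 + 13.43×29 + 3.02×62 = 399.28 + 143.64 + 389.47 + 187.24 = 1119.63
ΣP(Year 1)Q(Year 2) = 4.81×92 + 1.38×76 + 9.71×29 + 2.77×62 = 442.52 + 104.88 + 281.59 + 171.74 = 1000.73
P = 1119.63 / 1000.73 × 100 = 111.8813
Fisher = √(L × P) = √(114.4632 × 111.8813) = 113.1649

113.16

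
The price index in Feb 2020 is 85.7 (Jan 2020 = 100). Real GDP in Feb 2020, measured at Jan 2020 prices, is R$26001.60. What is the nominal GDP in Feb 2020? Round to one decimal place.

Nominal = Real × (Index/100) = 26001.60 × (85.7/100)
        = 26001.60 × 0.857 = 22283.3712

22283.4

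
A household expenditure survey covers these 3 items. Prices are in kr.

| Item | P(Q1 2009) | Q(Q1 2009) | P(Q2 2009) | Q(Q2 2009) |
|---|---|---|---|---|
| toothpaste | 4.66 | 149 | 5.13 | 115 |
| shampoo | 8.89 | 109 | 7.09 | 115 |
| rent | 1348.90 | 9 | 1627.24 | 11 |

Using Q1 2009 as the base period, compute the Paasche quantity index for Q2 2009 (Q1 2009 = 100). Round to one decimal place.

Paasche quantity index uses current-period prices as weights.
ΣP(Q2 2009)·Q(Q2 2009) = 5.13×115 + 7.09×115 + 1627.24×11 = 589.95 + 815.35 + 17899.64 = 19304.94
ΣP(Q2 2009)·Q(Q1 2009) = 5.13×149 + 7.09×109 + 1627.24×9 = 764.37 + 772.81 + 14645.16 = 16182.34
Index = 19304.94 / 16182.34 × 100 = 119.2963

119.3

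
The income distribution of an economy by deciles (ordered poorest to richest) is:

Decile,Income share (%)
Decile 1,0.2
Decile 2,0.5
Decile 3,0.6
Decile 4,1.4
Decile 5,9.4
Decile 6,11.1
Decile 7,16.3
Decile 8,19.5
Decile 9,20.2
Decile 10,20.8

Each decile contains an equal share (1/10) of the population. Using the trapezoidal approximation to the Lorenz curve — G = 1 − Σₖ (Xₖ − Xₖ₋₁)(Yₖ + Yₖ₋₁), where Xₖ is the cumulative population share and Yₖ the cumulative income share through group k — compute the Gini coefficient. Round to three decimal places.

0.464

Cumulative income shares Yₖ: 0.0020, 0.0070, 0.0130, 0.0270, 0.1210, 0.2320, 0.3950, 0.5900, 0.7920, 1.0000
Σ (Xₖ−Xₖ₋₁)(Yₖ+Yₖ₋₁) = (1/10)(0.0020+0.0000) + (1/10)(0.0070+0.0020) + (1/10)(0.0130+0.0070) + (1/10)(0.0270+0.0130) + (1/10)(0.1210+0.0270) + (1/10)(0.2320+0.1210) + (1/10)(0.3950+0.2320) + (1/10)(0.5900+0.3950) + (1/10)(0.7920+0.5900) + (1/10)(1.0000+0.7920)
  = 0.0002 + 0.0009 + 0.0020 + 0.0040 + 0.0148 + 0.0353 + 0.0627 + 0.0985 + 0.1382 + 0.1792 = 0.5358
G = 1 − 0.5358 = 0.4642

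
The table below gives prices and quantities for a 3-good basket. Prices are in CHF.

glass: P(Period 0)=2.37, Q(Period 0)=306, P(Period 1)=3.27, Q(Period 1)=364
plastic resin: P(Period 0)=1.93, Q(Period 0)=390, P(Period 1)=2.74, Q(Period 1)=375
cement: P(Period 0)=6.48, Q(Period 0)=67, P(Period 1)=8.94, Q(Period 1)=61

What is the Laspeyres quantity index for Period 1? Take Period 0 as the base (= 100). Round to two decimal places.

Laspeyres quantity index uses base-period prices as weights.
ΣP(Period 0)·Q(Period 1) = 2.37×364 + 1.93×375 + 6.48×61 = 862.68 + 723.75 + 395.28 = 1981.71
ΣP(Period 0)·Q(Period 0) = 2.37×306 + 1.93×390 + 6.48×67 = 725.22 + 752.7 + 434.16 = 1912.08
Index = 1981.71 / 1912.08 × 100 = 103.6416

103.64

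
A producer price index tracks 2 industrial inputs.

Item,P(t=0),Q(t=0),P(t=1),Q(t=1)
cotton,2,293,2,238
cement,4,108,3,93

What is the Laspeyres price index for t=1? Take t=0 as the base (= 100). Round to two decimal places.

89.39

Laspeyres price index uses base-period quantities as weights.
ΣP(t=1)·Q(t=0) = 2×293 + 3×108 = 586 + 324 = 910
ΣP(t=0)·Q(t=0) = 2×293 + 4×108 = 586 + 432 = 1018
Index = 910 / 1018 × 100 = 89.3910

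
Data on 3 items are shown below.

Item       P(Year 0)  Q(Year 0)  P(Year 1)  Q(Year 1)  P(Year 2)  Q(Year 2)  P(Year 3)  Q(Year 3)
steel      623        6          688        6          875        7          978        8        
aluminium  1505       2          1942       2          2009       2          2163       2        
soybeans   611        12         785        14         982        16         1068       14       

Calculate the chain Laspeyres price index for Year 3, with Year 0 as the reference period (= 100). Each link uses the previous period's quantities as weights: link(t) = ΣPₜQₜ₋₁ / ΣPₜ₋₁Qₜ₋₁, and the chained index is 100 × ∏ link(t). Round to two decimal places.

163.91

Link Year 0→Year 1:
ΣP(Year 1)Q(Year 0) = 688×6 + 1942×2 + 785×12 = 4128 + 3884 + 9420 = 17432
ΣP(Year 0)Q(Year 0) = 623×6 + 1505×2 + 611×12 = 3738 + 3010 + 7332 = 14080
link = 17432/14080 = 1.238068
Link Year 1→Year 2:
ΣP(Year 2)Q(Year 1) = 875×6 + 2009×2 + 982×14 = 5250 + 4018 + 13748 = 23016
ΣP(Year 1)Q(Year 1) = 688×6 + 1942×2 + 785×14 = 4128 + 3884 + 10990 = 19002
link = 23016/19002 = 1.211241
Link Year 2→Year 3:
ΣP(Year 3)Q(Year 2) = 978×7 + 2163×2 + 1068×16 = 6846 + 4326 + 17088 = 28260
ΣP(Year 2)Q(Year 2) = 875×7 + 2009×2 + 982×16 = 6125 + 4018 + 15712 = 25855
link = 28260/25855 = 1.093019
Chained index = 100 × 1.238068 × 1.211241 × 1.093019 = 163.9090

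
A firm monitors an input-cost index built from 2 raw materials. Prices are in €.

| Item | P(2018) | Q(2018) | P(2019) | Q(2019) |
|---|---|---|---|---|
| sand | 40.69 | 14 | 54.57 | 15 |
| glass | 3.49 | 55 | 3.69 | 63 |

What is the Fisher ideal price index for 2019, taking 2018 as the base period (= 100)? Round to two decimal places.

Laspeyres component (base-period weights):
ΣP(2019)Q(2018) = 54.57×14 + 3.69×55 = 763.98 + 202.95 = 966.93
ΣP(2018)Q(2018) = 40.69×14 + 3.49×55 = 569.66 + 191.95 = 761.61
L = 966.93 / 761.61 × 100 = 126.9587
Paasche component (current-period weights):
ΣP(2019)Q(2019) = 54.57×15 + 3.69×63 = 818.55 + 232.47 = 1051.02
ΣP(2018)Q(2019) = 40.69×15 + 3.49×63 = 610.35 + 219.87 = 830.22
P = 1051.02 / 830.22 × 100 = 126.5954
Fisher = √(L × P) = √(126.9587 × 126.5954) = 126.7769

126.78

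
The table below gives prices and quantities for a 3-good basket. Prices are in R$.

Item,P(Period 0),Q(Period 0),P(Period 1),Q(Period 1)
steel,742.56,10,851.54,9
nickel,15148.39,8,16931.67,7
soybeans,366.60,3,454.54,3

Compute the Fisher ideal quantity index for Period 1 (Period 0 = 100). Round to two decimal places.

87.76

Laspeyres component (base-period weights):
ΣP(Period 0)Q(Period 1) = 742.56×9 + 15148.39×7 + 366.60×3 = 6683.04 + 106038.73 + 1099.8 = 113821.57
ΣP(Period 0)Q(Period 0) = 742.56×10 + 15148.39×8 + 366.60×3 = 7425.6 + 121187.12 + 1099.8 = 129712.52
L = 113821.57 / 129712.52 × 100 = 87.7491
Paasche component (current-period weights):
ΣP(Period 1)Q(Period 1) = 851.54×9 + 16931.67×7 + 454.54×3 = 7663.86 + 118521.69 + 1363.62 = 127549.17
ΣP(Period 1)Q(Period 0) = 851.54×10 + 16931.67×8 + 454.54×3 = 8515.4 + 135453.36 + 1363.62 = 145332.38
P = 127549.17 / 145332.38 × 100 = 87.7638
Fisher = √(L × P) = √(87.7491 × 87.7638) = 87.7564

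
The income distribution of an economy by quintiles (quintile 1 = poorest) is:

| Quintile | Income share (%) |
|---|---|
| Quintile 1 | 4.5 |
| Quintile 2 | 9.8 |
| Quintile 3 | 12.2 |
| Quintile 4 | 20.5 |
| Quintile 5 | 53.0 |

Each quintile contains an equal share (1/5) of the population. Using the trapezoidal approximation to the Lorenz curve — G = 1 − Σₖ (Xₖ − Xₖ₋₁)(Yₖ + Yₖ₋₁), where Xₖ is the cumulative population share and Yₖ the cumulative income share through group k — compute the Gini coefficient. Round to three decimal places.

0.431

Cumulative income shares Yₖ: 0.0450, 0.1430, 0.2650, 0.4700, 1.0000
Σ (Xₖ−Xₖ₋₁)(Yₖ+Yₖ₋₁) = (1/5)(0.0450+0.0000) + (1/5)(0.1430+0.0450) + (1/5)(0.2650+0.1430) + (1/5)(0.4700+0.2650) + (1/5)(1.0000+0.4700)
  = 0.0090 + 0.0376 + 0.0816 + 0.1470 + 0.2940 = 0.5692
G = 1 − 0.5692 = 0.4308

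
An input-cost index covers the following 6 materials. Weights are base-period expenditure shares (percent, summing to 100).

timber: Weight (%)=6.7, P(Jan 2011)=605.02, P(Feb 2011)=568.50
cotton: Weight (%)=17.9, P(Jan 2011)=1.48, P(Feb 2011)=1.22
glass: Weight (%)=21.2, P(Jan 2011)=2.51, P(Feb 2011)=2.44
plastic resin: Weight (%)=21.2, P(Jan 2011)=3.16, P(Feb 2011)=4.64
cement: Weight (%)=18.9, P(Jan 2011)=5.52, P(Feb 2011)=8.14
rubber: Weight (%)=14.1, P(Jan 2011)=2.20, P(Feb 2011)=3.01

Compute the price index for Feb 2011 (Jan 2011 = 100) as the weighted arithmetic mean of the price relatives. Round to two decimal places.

119.95

timber: 6.7 × (568.50/605.02) = 6.7 × 0.939638 = 6.2956
cotton: 17.9 × (1.22/1.48) = 17.9 × 0.824324 = 14.7554
glass: 21.2 × (2.44/2.51) = 21.2 × 0.972112 = 20.6088
plastic resin: 21.2 × (4.64/3.16) = 21.2 × 1.468354 = 31.1291
cement: 18.9 × (8.14/5.52) = 18.9 × 1.474638 = 27.8707
rubber: 14.1 × (3.01/2.20) = 14.1 × 1.368182 = 19.2914
Index = Σ wᵢ·(p₁ᵢ/p₀ᵢ) = 6.2956 + 14.7554 + 20.6088 + 31.1291 + 27.8707 + 19.2914 = 119.9509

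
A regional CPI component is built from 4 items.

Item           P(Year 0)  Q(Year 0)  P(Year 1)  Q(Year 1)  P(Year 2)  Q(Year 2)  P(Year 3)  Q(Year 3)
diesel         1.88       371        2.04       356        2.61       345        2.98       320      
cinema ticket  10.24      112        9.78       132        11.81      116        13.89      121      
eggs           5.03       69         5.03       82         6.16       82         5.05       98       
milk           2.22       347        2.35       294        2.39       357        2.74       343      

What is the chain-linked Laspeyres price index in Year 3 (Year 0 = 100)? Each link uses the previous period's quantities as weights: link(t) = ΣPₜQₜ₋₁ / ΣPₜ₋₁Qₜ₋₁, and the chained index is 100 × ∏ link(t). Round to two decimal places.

133.94

Link Year 0→Year 1:
ΣP(Year 1)Q(Year 0) = 2.04×371 + 9.78×112 + 5.03×69 + 2.35×347 = 756.84 + 1095.36 + 347.07 + 815.45 = 3014.72
ΣP(Year 0)Q(Year 0) = 1.88×371 + 10.24×112 + 5.03×69 + 2.22×347 = 697.48 + 1146.88 + 347.07 + 770.34 = 2961.77
link = 3014.72/2961.77 = 1.017878
Link Year 1→Year 2:
ΣP(Year 2)Q(Year 1) = 2.61×356 + 11.81×132 + 6.16×82 + 2.39×294 = 929.16 + 1558.92 + 505.12 + 702.66 = 3695.86
ΣP(Year 1)Q(Year 1) = 2.04×356 + 9.78×132 + 5.03×82 + 2.35×294 = 726.24 + 1290.96 + 412.46 + 690.9 = 3120.56
link = 3695.86/3120.56 = 1.184358
Link Year 2→Year 3:
ΣP(Year 3)Q(Year 2) = 2.98×345 + 13.89×116 + 5.05×82 + 2.74×357 = 1028.1 + 1611.24 + 414.1 + 978.18 = 4031.62
ΣP(Year 2)Q(Year 2) = 2.61×345 + 11.81×116 + 6.16×82 + 2.39×357 = 900.45 + 1369.96 + 505.12 + 853.23 = 3628.76
link = 4031.62/3628.76 = 1.111019
Chained index = 100 × 1.017878 × 1.184358 × 1.111019 = 133.9368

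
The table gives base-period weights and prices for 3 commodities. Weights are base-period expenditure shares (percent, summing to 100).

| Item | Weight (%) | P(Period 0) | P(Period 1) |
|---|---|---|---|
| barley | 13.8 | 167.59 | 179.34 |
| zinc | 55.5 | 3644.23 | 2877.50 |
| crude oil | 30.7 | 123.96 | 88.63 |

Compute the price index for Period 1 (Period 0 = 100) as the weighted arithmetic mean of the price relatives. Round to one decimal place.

80.5

barley: 13.8 × (179.34/167.59) = 13.8 × 1.070112 = 14.7675
zinc: 55.5 × (2877.50/3644.23) = 55.5 × 0.789604 = 43.8230
crude oil: 30.7 × (88.63/123.96) = 30.7 × 0.714989 = 21.9502
Index = Σ wᵢ·(p₁ᵢ/p₀ᵢ) = 14.7675 + 43.8230 + 21.9502 = 80.5407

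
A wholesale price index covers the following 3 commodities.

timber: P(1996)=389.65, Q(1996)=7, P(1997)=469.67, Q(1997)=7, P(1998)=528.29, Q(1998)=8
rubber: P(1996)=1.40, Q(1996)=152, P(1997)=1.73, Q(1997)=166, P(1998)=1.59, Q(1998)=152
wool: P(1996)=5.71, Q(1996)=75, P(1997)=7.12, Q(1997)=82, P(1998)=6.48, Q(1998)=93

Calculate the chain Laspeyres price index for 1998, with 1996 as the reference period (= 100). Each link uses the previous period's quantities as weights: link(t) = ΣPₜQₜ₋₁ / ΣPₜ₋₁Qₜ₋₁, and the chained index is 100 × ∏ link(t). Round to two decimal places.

131.01

Link 1996→1997:
ΣP(1997)Q(1996) = 469.67×7 + 1.73×152 + 7.12×75 = 3287.69 + 262.96 + 534 = 4084.65
ΣP(1996)Q(1996) = 389.65×7 + 1.40×152 + 5.71×75 = 2727.55 + 212.8 + 428.25 = 3368.6
link = 4084.65/3368.6 = 1.212566
Link 1997→1998:
ΣP(1998)Q(1997) = 528.29×7 + 1.59×166 + 6.48×82 = 3698.03 + 263.94 + 531.36 = 4493.33
ΣP(1997)Q(1997) = 469.67×7 + 1.73×166 + 7.12×82 = 3287.69 + 287.18 + 583.84 = 4158.71
link = 4493.33/4158.71 = 1.080462
Chained index = 100 × 1.212566 × 1.080462 = 131.0132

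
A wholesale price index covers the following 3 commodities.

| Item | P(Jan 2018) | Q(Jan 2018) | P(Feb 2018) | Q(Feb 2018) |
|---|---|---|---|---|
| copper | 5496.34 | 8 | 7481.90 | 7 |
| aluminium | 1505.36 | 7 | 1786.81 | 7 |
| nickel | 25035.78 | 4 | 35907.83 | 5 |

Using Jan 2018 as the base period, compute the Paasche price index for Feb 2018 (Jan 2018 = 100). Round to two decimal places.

Paasche price index uses current-period quantities as weights.
ΣP(Feb 2018)·Q(Feb 2018) = 7481.90×7 + 1786.81×7 + 35907.83×5 = 52373.3 + 12507.67 + 179539.15 = 244420.12
ΣP(Jan 2018)·Q(Feb 2018) = 5496.34×7 + 1505.36×7 + 25035.78×5 = 38474.38 + 10537.52 + 125178.9 = 174190.8
Index = 244420.12 / 174190.8 × 100 = 140.3175

140.32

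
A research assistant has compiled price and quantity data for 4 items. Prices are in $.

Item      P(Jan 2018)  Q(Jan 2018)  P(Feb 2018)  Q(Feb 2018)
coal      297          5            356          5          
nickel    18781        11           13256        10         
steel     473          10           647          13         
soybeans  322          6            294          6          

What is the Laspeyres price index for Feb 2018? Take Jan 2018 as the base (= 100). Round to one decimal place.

Laspeyres price index uses base-period quantities as weights.
ΣP(Feb 2018)·Q(Jan 2018) = 356×5 + 13256×11 + 647×10 + 294×6 = 1780 + 145816 + 6470 + 1764 = 155830
ΣP(Jan 2018)·Q(Jan 2018) = 297×5 + 18781×11 + 473×10 + 322×6 = 1485 + 206591 + 4730 + 1932 = 214738
Index = 155830 / 214738 × 100 = 72.5675

72.6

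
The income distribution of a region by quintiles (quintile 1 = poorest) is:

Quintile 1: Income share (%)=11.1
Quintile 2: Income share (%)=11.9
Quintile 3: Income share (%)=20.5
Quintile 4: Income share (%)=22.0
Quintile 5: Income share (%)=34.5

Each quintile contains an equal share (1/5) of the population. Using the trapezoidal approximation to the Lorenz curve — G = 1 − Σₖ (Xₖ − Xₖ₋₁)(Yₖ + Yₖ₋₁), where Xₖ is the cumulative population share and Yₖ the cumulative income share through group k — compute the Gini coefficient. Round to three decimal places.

0.228

Cumulative income shares Yₖ: 0.1110, 0.2300, 0.4350, 0.6550, 1.0000
Σ (Xₖ−Xₖ₋₁)(Yₖ+Yₖ₋₁) = (1/5)(0.1110+0.0000) + (1/5)(0.2300+0.1110) + (1/5)(0.4350+0.2300) + (1/5)(0.6550+0.4350) + (1/5)(1.0000+0.6550)
  = 0.0222 + 0.0682 + 0.1330 + 0.2180 + 0.3310 = 0.7724
G = 1 − 0.7724 = 0.2276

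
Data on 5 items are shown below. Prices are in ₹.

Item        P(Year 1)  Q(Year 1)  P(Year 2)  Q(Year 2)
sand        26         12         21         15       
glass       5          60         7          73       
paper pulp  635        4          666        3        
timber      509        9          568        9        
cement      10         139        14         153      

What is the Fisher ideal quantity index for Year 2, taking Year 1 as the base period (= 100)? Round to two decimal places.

Laspeyres component (base-period weights):
ΣP(Year 1)Q(Year 2) = 26×15 + 5×73 + 635×3 + 509×9 + 10×153 = 390 + 365 + 1905 + 4581 + 1530 = 8771
ΣP(Year 1)Q(Year 1) = 26×12 + 5×60 + 635×4 + 509×9 + 10×139 = 312 + 300 + 2540 + 4581 + 1390 = 9123
L = 8771 / 9123 × 100 = 96.1416
Paasche component (current-period weights):
ΣP(Year 2)Q(Year 2) = 21×15 + 7×73 + 666×3 + 568×9 + 14×153 = 315 + 511 + 1998 + 5112 + 2142 = 10078
ΣP(Year 2)Q(Year 1) = 21×12 + 7×60 + 666×4 + 568×9 + 14×139 = 252 + 420 + 2664 + 5112 + 1946 = 10394
P = 10078 / 10394 × 100 = 96.9598
Fisher = √(L × P) = √(96.1416 × 96.9598) = 96.5498

96.55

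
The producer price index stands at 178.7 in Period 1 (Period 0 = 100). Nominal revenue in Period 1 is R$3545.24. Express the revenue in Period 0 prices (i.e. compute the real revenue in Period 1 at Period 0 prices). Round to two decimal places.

1983.91

Real = Nominal ÷ (Index/100) = 3545.24 ÷ (178.7/100)
     = 3545.24 ÷ 1.787 = 1983.9060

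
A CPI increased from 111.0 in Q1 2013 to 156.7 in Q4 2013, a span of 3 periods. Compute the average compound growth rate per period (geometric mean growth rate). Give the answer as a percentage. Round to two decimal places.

Growth factor = (156.7/111.0)^(1/3) = (1.411712)^(1/3) = 1.121800
Growth rate = 1.121800 − 1 = 0.121800 = 12.1800%

12.18%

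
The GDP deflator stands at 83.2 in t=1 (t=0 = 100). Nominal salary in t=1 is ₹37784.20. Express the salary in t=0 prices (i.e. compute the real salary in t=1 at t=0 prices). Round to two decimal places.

Real = Nominal ÷ (Index/100) = 37784.20 ÷ (83.2/100)
     = 37784.20 ÷ 0.832 = 45413.7019

45413.70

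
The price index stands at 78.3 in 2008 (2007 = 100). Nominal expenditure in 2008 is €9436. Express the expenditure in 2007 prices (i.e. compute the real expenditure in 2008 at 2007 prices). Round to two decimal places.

12051.09

Real = Nominal ÷ (Index/100) = 9436 ÷ (78.3/100)
     = 9436 ÷ 0.783 = 12051.0856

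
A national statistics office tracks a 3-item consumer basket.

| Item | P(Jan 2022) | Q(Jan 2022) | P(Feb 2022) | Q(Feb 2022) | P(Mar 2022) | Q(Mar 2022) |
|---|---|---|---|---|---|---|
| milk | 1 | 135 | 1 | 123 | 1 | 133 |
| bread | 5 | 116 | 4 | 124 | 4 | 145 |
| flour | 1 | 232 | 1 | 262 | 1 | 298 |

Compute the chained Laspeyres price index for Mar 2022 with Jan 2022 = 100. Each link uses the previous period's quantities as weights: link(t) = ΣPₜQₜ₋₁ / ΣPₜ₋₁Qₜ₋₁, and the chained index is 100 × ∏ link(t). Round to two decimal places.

Link Jan 2022→Feb 2022:
ΣP(Feb 2022)Q(Jan 2022) = 1×135 + 4×116 + 1×232 = 135 + 464 + 232 = 831
ΣP(Jan 2022)Q(Jan 2022) = 1×135 + 5×116 + 1×232 = 135 + 580 + 232 = 947
link = 831/947 = 0.877508
Link Feb 2022→Mar 2022:
ΣP(Mar 2022)Q(Feb 2022) = 1×123 + 4×124 + 1×262 = 123 + 496 + 262 = 881
ΣP(Feb 2022)Q(Feb 2022) = 1×123 + 4×124 + 1×262 = 123 + 496 + 262 = 881
link = 881/881 = 1.000000
Chained index = 100 × 0.877508 × 1.000000 = 87.7508

87.75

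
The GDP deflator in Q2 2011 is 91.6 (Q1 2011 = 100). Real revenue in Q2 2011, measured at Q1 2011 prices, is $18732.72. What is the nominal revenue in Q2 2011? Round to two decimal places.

Nominal = Real × (Index/100) = 18732.72 × (91.6/100)
        = 18732.72 × 0.916 = 17159.1715

17159.17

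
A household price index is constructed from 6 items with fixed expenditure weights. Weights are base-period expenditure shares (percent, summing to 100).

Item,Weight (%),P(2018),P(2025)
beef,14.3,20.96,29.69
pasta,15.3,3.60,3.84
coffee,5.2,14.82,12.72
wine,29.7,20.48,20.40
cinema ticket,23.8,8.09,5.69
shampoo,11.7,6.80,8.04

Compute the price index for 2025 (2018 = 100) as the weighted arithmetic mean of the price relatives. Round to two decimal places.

101.20

beef: 14.3 × (29.69/20.96) = 14.3 × 1.416508 = 20.2561
pasta: 15.3 × (3.84/3.60) = 15.3 × 1.066667 = 16.3200
coffee: 5.2 × (12.72/14.82) = 5.2 × 0.858300 = 4.4632
wine: 29.7 × (20.40/20.48) = 29.7 × 0.996094 = 29.5840
cinema ticket: 23.8 × (5.69/8.09) = 23.8 × 0.703337 = 16.7394
shampoo: 11.7 × (8.04/6.80) = 11.7 × 1.182353 = 13.8335
Index = Σ wᵢ·(p₁ᵢ/p₀ᵢ) = 20.2561 + 16.3200 + 4.4632 + 29.5840 + 16.7394 + 13.8335 = 101.1962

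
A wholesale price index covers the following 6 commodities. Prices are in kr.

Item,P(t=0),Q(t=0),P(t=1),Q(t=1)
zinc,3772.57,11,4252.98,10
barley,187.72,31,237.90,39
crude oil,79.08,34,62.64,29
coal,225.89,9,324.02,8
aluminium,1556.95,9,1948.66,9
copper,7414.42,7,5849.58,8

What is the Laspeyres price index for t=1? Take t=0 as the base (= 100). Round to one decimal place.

Laspeyres price index uses base-period quantities as weights.
ΣP(t=1)·Q(t=0) = 4252.98×11 + 237.90×31 + 62.64×34 + 324.02×9 + 1948.66×9 + 5849.58×7 = 46782.78 + 7374.9 + 2129.76 + 2916.18 + 17537.94 + 40947.06 = 117688.62
ΣP(t=0)·Q(t=0) = 3772.57×11 + 187.72×31 + 79.08×34 + 225.89×9 + 1556.95×9 + 7414.42×7 = 41498.27 + 5819.32 + 2688.72 + 2033.01 + 14012.55 + 51900.94 = 117952.81
Index = 117688.62 / 117952.81 × 100 = 99.7760

99.8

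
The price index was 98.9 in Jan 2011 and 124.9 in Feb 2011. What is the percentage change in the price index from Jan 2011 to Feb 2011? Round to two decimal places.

Change = (124.9 − 98.9) / 98.9 × 100
       = 26.0 / 98.9 × 100 = 26.2892%

26.29%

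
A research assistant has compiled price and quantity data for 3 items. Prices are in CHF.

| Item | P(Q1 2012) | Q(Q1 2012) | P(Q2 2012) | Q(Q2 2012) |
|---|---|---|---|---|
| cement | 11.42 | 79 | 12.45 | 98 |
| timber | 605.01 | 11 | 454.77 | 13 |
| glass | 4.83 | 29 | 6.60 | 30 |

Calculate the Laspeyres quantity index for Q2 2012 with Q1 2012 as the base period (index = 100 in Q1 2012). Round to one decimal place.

Laspeyres quantity index uses base-period prices as weights.
ΣP(Q1 2012)·Q(Q2 2012) = 11.42×98 + 605.01×13 + 4.83×30 = 1119.16 + 7865.13 + 144.9 = 9129.19
ΣP(Q1 2012)·Q(Q1 2012) = 11.42×79 + 605.01×11 + 4.83×29 = 902.18 + 6655.11 + 140.07 = 7697.36
Index = 9129.19 / 7697.36 × 100 = 118.6016

118.6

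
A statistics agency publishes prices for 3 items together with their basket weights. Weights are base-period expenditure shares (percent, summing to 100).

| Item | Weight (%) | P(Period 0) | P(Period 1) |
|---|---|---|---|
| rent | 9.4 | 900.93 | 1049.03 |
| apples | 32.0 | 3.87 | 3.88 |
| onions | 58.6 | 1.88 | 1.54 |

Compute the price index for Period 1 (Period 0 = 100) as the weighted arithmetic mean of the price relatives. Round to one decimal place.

rent: 9.4 × (1049.03/900.93) = 9.4 × 1.164386 = 10.9452
apples: 32.0 × (3.88/3.87) = 32.0 × 1.002584 = 32.0827
onions: 58.6 × (1.54/1.88) = 58.6 × 0.819149 = 48.0021
Index = Σ wᵢ·(p₁ᵢ/p₀ᵢ) = 10.9452 + 32.0827 + 48.0021 = 91.0300

91.0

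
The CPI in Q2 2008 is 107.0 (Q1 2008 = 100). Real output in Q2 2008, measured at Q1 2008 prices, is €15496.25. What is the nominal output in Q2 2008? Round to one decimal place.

Nominal = Real × (Index/100) = 15496.25 × (107.0/100)
        = 15496.25 × 1.070 = 16580.9875

16581.0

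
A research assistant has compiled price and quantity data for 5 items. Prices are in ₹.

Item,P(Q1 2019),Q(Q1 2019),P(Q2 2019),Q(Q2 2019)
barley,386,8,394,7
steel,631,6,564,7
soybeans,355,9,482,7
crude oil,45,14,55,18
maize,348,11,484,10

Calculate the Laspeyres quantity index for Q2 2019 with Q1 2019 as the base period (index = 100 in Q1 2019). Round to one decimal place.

95.6

Laspeyres quantity index uses base-period prices as weights.
ΣP(Q1 2019)·Q(Q2 2019) = 386×7 + 631×7 + 355×7 + 45×18 + 348×10 = 2702 + 4417 + 2485 + 810 + 3480 = 13894
ΣP(Q1 2019)·Q(Q1 2019) = 386×8 + 631×6 + 355×9 + 45×14 + 348×11 = 3088 + 3786 + 3195 + 630 + 3828 = 14527
Index = 13894 / 14527 × 100 = 95.6426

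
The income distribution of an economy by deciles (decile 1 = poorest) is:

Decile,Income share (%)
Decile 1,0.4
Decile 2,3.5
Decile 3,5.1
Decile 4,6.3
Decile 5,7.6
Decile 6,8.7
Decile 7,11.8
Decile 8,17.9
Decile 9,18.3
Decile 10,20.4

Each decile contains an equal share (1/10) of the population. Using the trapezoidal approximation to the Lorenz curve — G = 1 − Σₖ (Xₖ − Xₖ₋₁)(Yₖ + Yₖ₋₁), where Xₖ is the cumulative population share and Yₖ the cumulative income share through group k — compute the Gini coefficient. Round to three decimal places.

0.365

Cumulative income shares Yₖ: 0.0040, 0.0390, 0.0900, 0.1530, 0.2290, 0.3160, 0.4340, 0.6130, 0.7960, 1.0000
Σ (Xₖ−Xₖ₋₁)(Yₖ+Yₖ₋₁) = (1/10)(0.0040+0.0000) + (1/10)(0.0390+0.0040) + (1/10)(0.0900+0.0390) + (1/10)(0.1530+0.0900) + (1/10)(0.2290+0.1530) + (1/10)(0.3160+0.2290) + (1/10)(0.4340+0.3160) + (1/10)(0.6130+0.4340) + (1/10)(0.7960+0.6130) + (1/10)(1.0000+0.7960)
  = 0.0004 + 0.0043 + 0.0129 + 0.0243 + 0.0382 + 0.0545 + 0.0750 + 0.1047 + 0.1409 + 0.1796 = 0.6348
G = 1 − 0.6348 = 0.3652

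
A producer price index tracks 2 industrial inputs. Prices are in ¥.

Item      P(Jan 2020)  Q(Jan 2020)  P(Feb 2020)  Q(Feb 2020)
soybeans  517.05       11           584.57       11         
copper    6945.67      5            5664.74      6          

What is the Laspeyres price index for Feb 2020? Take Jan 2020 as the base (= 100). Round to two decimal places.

Laspeyres price index uses base-period quantities as weights.
ΣP(Feb 2020)·Q(Jan 2020) = 584.57×11 + 5664.74×5 = 6430.27 + 28323.7 = 34753.97
ΣP(Jan 2020)·Q(Jan 2020) = 517.05×11 + 6945.67×5 = 5687.55 + 34728.35 = 40415.9
Index = 34753.97 / 40415.9 × 100 = 85.9908

85.99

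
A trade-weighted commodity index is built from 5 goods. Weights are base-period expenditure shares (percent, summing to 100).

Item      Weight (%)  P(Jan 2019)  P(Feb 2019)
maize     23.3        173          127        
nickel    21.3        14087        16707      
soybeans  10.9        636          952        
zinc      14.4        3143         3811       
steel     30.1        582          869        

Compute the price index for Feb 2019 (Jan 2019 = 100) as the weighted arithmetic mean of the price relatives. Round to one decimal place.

121.1

maize: 23.3 × (127/173) = 23.3 × 0.734104 = 17.1046
nickel: 21.3 × (16707/14087) = 21.3 × 1.185987 = 25.2615
soybeans: 10.9 × (952/636) = 10.9 × 1.496855 = 16.3157
zinc: 14.4 × (3811/3143) = 14.4 × 1.212536 = 17.4605
steel: 30.1 × (869/582) = 30.1 × 1.493127 = 44.9431
Index = Σ wᵢ·(p₁ᵢ/p₀ᵢ) = 17.1046 + 25.2615 + 16.3157 + 17.4605 + 44.9431 = 121.0855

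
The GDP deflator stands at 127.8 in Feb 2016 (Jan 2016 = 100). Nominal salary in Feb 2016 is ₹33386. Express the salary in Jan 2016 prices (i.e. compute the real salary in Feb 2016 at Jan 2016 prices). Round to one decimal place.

Real = Nominal ÷ (Index/100) = 33386 ÷ (127.8/100)
     = 33386 ÷ 1.278 = 26123.6307

26123.6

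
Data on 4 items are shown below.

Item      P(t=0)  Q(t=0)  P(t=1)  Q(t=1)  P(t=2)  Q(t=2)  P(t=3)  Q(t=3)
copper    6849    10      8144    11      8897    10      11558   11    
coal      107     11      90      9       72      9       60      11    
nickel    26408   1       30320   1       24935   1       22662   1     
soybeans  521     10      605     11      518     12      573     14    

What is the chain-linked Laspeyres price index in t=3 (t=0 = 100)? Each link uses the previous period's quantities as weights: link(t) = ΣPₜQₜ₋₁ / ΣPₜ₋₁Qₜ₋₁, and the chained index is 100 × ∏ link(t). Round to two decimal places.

143.44

Link t=0→t=1:
ΣP(t=1)Q(t=0) = 8144×10 + 90×11 + 30320×1 + 605×10 = 81440 + 990 + 30320 + 6050 = 118800
ΣP(t=0)Q(t=0) = 6849×10 + 107×11 + 26408×1 + 521×10 = 68490 + 1177 + 26408 + 5210 = 101285
link = 118800/101285 = 1.172928
Link t=1→t=2:
ΣP(t=2)Q(t=1) = 8897×11 + 72×9 + 24935×1 + 518×11 = 97867 + 648 + 24935 + 5698 = 129148
ΣP(t=1)Q(t=1) = 8144×11 + 90×9 + 30320×1 + 605×11 = 89584 + 810 + 30320 + 6655 = 127369
link = 129148/127369 = 1.013967
Link t=2→t=3:
ΣP(t=3)Q(t=2) = 11558×10 + 60×9 + 22662×1 + 573×12 = 115580 + 540 + 22662 + 6876 = 145658
ΣP(t=2)Q(t=2) = 8897×10 + 72×9 + 24935×1 + 518×12 = 88970 + 648 + 24935 + 6216 = 120769
link = 145658/120769 = 1.206088
Chained index = 100 × 1.172928 × 1.013967 × 1.206088 = 143.4413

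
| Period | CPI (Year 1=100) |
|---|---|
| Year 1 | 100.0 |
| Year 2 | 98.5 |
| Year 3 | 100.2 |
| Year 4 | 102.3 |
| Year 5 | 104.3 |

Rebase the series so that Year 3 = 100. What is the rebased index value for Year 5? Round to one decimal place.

Rebased(Year 5) = 104.3 / 100.2 × 100 = 104.0918

104.1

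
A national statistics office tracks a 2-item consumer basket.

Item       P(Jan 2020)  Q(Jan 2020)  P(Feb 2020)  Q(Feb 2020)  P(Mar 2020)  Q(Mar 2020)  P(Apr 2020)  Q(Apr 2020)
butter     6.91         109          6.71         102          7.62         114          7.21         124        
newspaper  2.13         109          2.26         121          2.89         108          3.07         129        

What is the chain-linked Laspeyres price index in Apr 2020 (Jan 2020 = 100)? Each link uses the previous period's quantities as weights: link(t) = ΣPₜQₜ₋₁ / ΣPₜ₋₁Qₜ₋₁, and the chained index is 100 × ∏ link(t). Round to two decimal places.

114.04

Link Jan 2020→Feb 2020:
ΣP(Feb 2020)Q(Jan 2020) = 6.71×109 + 2.26×109 = 731.39 + 246.34 = 977.73
ΣP(Jan 2020)Q(Jan 2020) = 6.91×109 + 2.13×109 = 753.19 + 232.17 = 985.36
link = 977.73/985.36 = 0.992257
Link Feb 2020→Mar 2020:
ΣP(Mar 2020)Q(Feb 2020) = 7.62×102 + 2.89×121 = 777.24 + 349.69 = 1126.93
ΣP(Feb 2020)Q(Feb 2020) = 6.71×102 + 2.26×121 = 684.42 + 273.46 = 957.88
link = 1126.93/957.88 = 1.176483
Link Mar 2020→Apr 2020:
ΣP(Apr 2020)Q(Mar 2020) = 7.21×114 + 3.07×108 = 821.94 + 331.56 = 1153.5
ΣP(Mar 2020)Q(Mar 2020) = 7.62×114 + 2.89×108 = 868.68 + 312.12 = 1180.8
link = 1153.5/1180.8 = 0.976880
Chained index = 100 × 0.992257 × 1.176483 × 0.976880 = 114.0384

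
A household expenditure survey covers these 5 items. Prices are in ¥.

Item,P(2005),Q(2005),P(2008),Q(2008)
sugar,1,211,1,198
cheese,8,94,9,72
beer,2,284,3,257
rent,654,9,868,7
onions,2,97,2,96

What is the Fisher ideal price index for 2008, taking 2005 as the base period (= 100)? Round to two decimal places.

130.22

Laspeyres component (base-period weights):
ΣP(2008)Q(2005) = 1×211 + 9×94 + 3×284 + 868×9 + 2×97 = 211 + 846 + 852 + 7812 + 194 = 9915
ΣP(2005)Q(2005) = 1×211 + 8×94 + 2×284 + 654×9 + 2×97 = 211 + 752 + 568 + 5886 + 194 = 7611
L = 9915 / 7611 × 100 = 130.2720
Paasche component (current-period weights):
ΣP(2008)Q(2008) = 1×198 + 9×72 + 3×257 + 868×7 + 2×96 = 198 + 648 + 771 + 6076 + 192 = 7885
ΣP(2005)Q(2008) = 1×198 + 8×72 + 2×257 + 654×7 + 2×96 = 198 + 576 + 514 + 4578 + 192 = 6058
P = 7885 / 6058 × 100 = 130.1585
Fisher = √(L × P) = √(130.2720 × 130.1585) = 130.2152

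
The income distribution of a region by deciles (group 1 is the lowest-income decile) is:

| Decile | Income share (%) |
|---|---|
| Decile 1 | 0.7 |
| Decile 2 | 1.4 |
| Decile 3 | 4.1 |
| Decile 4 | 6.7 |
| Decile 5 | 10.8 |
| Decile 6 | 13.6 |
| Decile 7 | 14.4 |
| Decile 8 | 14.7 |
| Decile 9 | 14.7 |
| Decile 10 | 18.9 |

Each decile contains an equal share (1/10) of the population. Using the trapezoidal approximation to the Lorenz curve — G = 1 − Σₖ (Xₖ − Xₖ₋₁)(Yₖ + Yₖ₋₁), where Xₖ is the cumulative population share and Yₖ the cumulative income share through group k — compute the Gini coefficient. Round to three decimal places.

0.336

Cumulative income shares Yₖ: 0.0070, 0.0210, 0.0620, 0.1290, 0.2370, 0.3730, 0.5170, 0.6640, 0.8110, 1.0000
Σ (Xₖ−Xₖ₋₁)(Yₖ+Yₖ₋₁) = (1/10)(0.0070+0.0000) + (1/10)(0.0210+0.0070) + (1/10)(0.0620+0.0210) + (1/10)(0.1290+0.0620) + (1/10)(0.2370+0.1290) + (1/10)(0.3730+0.2370) + (1/10)(0.5170+0.3730) + (1/10)(0.6640+0.5170) + (1/10)(0.8110+0.6640) + (1/10)(1.0000+0.8110)
  = 0.0007 + 0.0028 + 0.0083 + 0.0191 + 0.0366 + 0.0610 + 0.0890 + 0.1181 + 0.1475 + 0.1811 = 0.6642
G = 1 − 0.6642 = 0.3358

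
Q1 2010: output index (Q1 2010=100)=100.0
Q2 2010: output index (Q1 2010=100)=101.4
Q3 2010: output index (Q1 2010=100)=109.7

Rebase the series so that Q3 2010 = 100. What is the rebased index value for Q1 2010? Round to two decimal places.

Rebased(Q1 2010) = 100.0 / 109.7 × 100 = 91.1577

91.16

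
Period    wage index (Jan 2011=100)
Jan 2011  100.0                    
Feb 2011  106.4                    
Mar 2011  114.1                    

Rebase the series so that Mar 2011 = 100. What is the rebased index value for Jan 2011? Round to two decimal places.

Rebased(Jan 2011) = 100.0 / 114.1 × 100 = 87.6424

87.64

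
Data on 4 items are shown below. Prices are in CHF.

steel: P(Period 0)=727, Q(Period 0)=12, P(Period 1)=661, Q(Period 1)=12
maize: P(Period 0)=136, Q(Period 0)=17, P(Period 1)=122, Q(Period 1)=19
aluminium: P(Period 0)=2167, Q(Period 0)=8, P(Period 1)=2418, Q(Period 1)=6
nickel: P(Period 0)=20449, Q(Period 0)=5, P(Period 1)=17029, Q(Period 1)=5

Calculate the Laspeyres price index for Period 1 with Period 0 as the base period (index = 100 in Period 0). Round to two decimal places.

Laspeyres price index uses base-period quantities as weights.
ΣP(Period 1)·Q(Period 0) = 661×12 + 122×17 + 2418×8 + 17029×5 = 7932 + 2074 + 19344 + 85145 = 114495
ΣP(Period 0)·Q(Period 0) = 727×12 + 136×17 + 2167×8 + 20449×5 = 8724 + 2312 + 17336 + 102245 = 130617
Index = 114495 / 130617 × 100 = 87.6570

87.66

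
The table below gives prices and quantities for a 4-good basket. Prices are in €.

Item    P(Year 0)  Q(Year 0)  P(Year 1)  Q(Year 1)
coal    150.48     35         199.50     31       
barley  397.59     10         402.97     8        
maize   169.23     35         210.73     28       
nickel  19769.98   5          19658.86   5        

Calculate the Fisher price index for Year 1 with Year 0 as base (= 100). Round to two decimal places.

Laspeyres component (base-period weights):
ΣP(Year 1)Q(Year 0) = 199.50×35 + 402.97×10 + 210.73×35 + 19658.86×5 = 6982.5 + 4029.7 + 7375.55 + 98294.3 = 116682.05
ΣP(Year 0)Q(Year 0) = 150.48×35 + 397.59×10 + 169.23×35 + 19769.98×5 = 5266.8 + 3975.9 + 5923.05 + 98849.9 = 114015.65
L = 116682.05 / 114015.65 × 100 = 102.3386
Paasche component (current-period weights):
ΣP(Year 1)Q(Year 1) = 199.50×31 + 402.97×8 + 210.73×28 + 19658.86×5 = 6184.5 + 3223.76 + 5900.44 + 98294.3 = 113603
ΣP(Year 0)Q(Year 1) = 150.48×31 + 397.59×8 + 169.23×28 + 19769.98×5 = 4664.88 + 3180.72 + 4738.44 + 98849.9 = 111433.94
P = 113603 / 111433.94 × 100 = 101.9465
Fisher = √(L × P) = √(102.3386 × 101.9465) = 102.1424

102.14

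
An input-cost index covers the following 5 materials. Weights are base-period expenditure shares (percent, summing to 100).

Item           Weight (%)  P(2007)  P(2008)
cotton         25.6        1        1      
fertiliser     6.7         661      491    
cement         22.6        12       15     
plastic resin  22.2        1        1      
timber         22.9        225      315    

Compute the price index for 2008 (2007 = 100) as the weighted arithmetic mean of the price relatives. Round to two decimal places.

113.09

cotton: 25.6 × (1/1) = 25.6 × 1.000000 = 25.6000
fertiliser: 6.7 × (491/661) = 6.7 × 0.742814 = 4.9769
cement: 22.6 × (15/12) = 22.6 × 1.250000 = 28.2500
plastic resin: 22.2 × (1/1) = 22.2 × 1.000000 = 22.2000
timber: 22.9 × (315/225) = 22.9 × 1.400000 = 32.0600
Index = Σ wᵢ·(p₁ᵢ/p₀ᵢ) = 25.6000 + 4.9769 + 28.2500 + 22.2000 + 32.0600 = 113.0869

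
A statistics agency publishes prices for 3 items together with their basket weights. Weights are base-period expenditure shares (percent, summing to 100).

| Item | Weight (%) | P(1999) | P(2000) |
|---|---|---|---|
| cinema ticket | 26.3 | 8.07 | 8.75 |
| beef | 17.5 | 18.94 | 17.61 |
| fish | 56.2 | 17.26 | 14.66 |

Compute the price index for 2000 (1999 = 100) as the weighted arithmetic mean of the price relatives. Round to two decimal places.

cinema ticket: 26.3 × (8.75/8.07) = 26.3 × 1.084263 = 28.5161
beef: 17.5 × (17.61/18.94) = 17.5 × 0.929778 = 16.2711
fish: 56.2 × (14.66/17.26) = 56.2 × 0.849363 = 47.7342
Index = Σ wᵢ·(p₁ᵢ/p₀ᵢ) = 28.5161 + 16.2711 + 47.7342 = 92.5214

92.52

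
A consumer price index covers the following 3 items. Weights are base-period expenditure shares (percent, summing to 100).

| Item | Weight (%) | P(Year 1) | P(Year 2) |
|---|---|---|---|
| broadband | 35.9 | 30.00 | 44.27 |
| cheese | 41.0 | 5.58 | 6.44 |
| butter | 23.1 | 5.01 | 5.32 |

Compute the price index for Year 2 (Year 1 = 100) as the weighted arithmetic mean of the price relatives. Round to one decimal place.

124.8

broadband: 35.9 × (44.27/30.00) = 35.9 × 1.475667 = 52.9764
cheese: 41.0 × (6.44/5.58) = 41.0 × 1.154122 = 47.3190
butter: 23.1 × (5.32/5.01) = 23.1 × 1.061876 = 24.5293
Index = Σ wᵢ·(p₁ᵢ/p₀ᵢ) = 52.9764 + 47.3190 + 24.5293 = 124.8248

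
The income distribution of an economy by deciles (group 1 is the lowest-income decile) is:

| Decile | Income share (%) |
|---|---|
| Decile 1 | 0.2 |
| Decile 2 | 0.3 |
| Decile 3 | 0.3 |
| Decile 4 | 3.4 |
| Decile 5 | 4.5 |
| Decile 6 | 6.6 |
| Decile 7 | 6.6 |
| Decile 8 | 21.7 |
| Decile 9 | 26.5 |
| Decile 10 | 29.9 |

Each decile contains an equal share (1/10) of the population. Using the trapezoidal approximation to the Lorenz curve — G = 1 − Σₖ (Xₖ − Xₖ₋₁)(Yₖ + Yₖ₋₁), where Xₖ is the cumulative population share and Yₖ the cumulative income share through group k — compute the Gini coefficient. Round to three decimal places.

Cumulative income shares Yₖ: 0.0020, 0.0050, 0.0080, 0.0420, 0.0870, 0.1530, 0.2190, 0.4360, 0.7010, 1.0000
Σ (Xₖ−Xₖ₋₁)(Yₖ+Yₖ₋₁) = (1/10)(0.0020+0.0000) + (1/10)(0.0050+0.0020) + (1/10)(0.0080+0.0050) + (1/10)(0.0420+0.0080) + (1/10)(0.0870+0.0420) + (1/10)(0.1530+0.0870) + (1/10)(0.2190+0.1530) + (1/10)(0.4360+0.2190) + (1/10)(0.7010+0.4360) + (1/10)(1.0000+0.7010)
  = 0.0002 + 0.0007 + 0.0013 + 0.0050 + 0.0129 + 0.0240 + 0.0372 + 0.0655 + 0.1137 + 0.1701 = 0.4306
G = 1 − 0.4306 = 0.5694

0.569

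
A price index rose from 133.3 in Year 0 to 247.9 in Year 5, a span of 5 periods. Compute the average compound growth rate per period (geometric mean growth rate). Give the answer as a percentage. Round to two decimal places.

13.21%

Growth factor = (247.9/133.3)^(1/5) = (1.859715)^(1/5) = 1.132112
Growth rate = 1.132112 − 1 = 0.132112 = 13.2112%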